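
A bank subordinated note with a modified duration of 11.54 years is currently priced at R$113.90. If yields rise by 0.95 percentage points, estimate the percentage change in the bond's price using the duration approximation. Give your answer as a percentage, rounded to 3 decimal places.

Duration approximation: ΔP/P ≈ -D_mod · Δy = -11.54 × (+0.0095) = -0.109630.
As a percentage: -10.9630%.

-10.963%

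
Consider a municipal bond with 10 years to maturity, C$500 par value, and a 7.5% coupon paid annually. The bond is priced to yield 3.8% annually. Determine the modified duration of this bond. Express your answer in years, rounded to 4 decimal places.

7.4504 years

Periodic yield y = 0.038. First find Macaulay duration:
  t   CF        PV=CF/(1+0.038)^t    t·PV
  1        37.50        36.1272        36.1272
  2        37.50        34.8046        69.6092
  3        37.50        33.5304       100.5913
  4        37.50        32.3029       129.2117
  5        37.50        31.1204       155.6018
  6        37.50        29.9811       179.8864
  7        37.50        28.8835       202.1845
  8        37.50        27.8261       222.6089
  9        37.50        26.8074       241.2668
  10      537.50       370.1732     3,701.7317
  Σ                    651.5567     5,038.8194
P = 651.5567; Macaulay duration = 5,038.8194 / 651.5567 = 7.73351 years.
Modified duration = D_Mac / (1 + y) = 7.73351 / 1.038 = 7.45039 years.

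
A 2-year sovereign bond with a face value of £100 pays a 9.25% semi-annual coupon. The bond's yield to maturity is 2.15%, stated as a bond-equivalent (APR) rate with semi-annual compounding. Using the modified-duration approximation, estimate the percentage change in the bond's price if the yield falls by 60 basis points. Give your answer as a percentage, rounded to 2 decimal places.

+1.12%

Periodic yield y = 0.01075. Modified duration first:
  t   CF        PV=CF/(1+0.01075)^t    t·PV
  1        4.625         4.5758         4.5758
  2        4.625         4.5271         9.0543
  3        4.625         4.4790        13.4370
  4      104.625       100.2445       400.9779
  Σ                    113.8264       428.0450
P = 113.8264; D_Mac = 3.76051 half-year periods = 1.88025 yrs; D_mod = 1.88025/(1+0.01075) = 1.86026 yrs.
ΔP/P ≈ -D_mod · Δy = -1.86026 × (-0.006) = +0.011162 = +1.1162%.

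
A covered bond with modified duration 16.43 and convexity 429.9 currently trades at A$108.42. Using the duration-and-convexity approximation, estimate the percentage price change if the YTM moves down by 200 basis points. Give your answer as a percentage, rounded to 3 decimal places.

Duration effect: -D_mod·Δy = -16.43 × (-0.02) = +0.328600
Convexity effect: ½·C·(Δy)² = 0.5 × 429.9 × (-0.02)² = +0.0859800
ΔP/P ≈ +0.328600 + 0.0859800 = +0.414580
= +41.4580%.

+41.458%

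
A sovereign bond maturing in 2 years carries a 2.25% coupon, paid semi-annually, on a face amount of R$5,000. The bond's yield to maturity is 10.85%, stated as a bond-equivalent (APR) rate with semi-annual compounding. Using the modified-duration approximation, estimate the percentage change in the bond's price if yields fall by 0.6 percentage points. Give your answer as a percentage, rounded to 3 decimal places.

+1.118%

Periodic yield y = 0.05425. Modified duration first:
  t   CF        PV=CF/(1+0.05425)^t    t·PV
  1        56.25        53.3555        53.3555
  2        56.25        50.6099       101.2198
  3        56.25        48.0056       144.0167
  4     5,056.25     4,093.1164    16,372.4658
  Σ                  4,245.0874    16,671.0577
P = 4,245.0874; D_Mac = 3.92714 half-year periods = 1.96357 yrs; D_mod = 1.96357/(1+0.05425) = 1.86253 yrs.
ΔP/P ≈ -D_mod · Δy = -1.86253 × (-0.006) = +0.011175 = +1.1175%.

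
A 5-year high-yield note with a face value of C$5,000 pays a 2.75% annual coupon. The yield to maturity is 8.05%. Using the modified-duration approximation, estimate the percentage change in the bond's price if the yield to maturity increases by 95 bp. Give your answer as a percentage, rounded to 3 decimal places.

Periodic yield y = 0.0805. Modified duration first:
  t   CF        PV=CF/(1+0.0805)^t    t·PV
  1       137.50       127.2559       127.2559
  2       137.50       117.7750       235.5500
  3       137.50       109.0005       327.0014
  4       137.50       100.8797       403.5186
  5     5,137.50     3,488.4137    17,442.0683
  Σ                  3,943.3247    18,535.3943
P = 3,943.3247; D_Mac = 4.70045 yrs; D_mod = 4.70045/(1+0.0805) = 4.35025 yrs.
ΔP/P ≈ -D_mod · Δy = -4.35025 × (+0.0095) = -0.041327 = -4.1327%.

-4.133%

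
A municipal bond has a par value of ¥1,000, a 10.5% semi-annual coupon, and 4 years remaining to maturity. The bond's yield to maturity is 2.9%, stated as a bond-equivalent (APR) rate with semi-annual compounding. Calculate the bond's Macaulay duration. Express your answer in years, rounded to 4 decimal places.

Periodic yield y = 0.0145. Discount each cash flow and weight by its period:
  t   CF        PV=CF/(1+0.0145)^t    t·PV
  1        52.50        51.7496        51.7496
  2        52.50        51.0100       102.0200
  3        52.50        50.2809       150.8427
  4        52.50        49.5623       198.2490
  5        52.50        48.8539       244.2694
  6        52.50        48.1556       288.9337
  7        52.50        47.4673       332.2714
  8     1,052.50       938.0062     7,504.0493
  Σ                  1,285.0858     8,872.3853
Price P = Σ PV = 1,285.0858.
Macaulay duration = Σ(t·PV) / P = 8,872.3853 / 1,285.0858 = 6.90412 half-year periods.
In years: 6.90412 / 2 = 3.45206 years.

3.4521 years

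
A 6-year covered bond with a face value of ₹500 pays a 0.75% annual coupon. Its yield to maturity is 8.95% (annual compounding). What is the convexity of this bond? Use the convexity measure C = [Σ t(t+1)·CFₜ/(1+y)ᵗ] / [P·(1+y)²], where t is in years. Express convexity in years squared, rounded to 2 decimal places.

34.25

With y = 0.0895:
  t   CF        PV=CF/(1+0.0895)^t    t·PV        t(t+1)·PV
  1         3.75         3.4419         3.4419           6.8839
  2         3.75         3.1592         6.3184          18.9552
  3         3.75         2.8997         8.6990          34.7961
  4         3.75         2.6615        10.6459          53.2295
  5         3.75         2.4428        12.2142          73.2852
  6       503.75       301.1977     1,807.1862      12,650.3034
  Σ                    315.8028     1,848.5057      12,837.4533
P = 315.8028.
Convexity = Σ t(t+1)·PV / [P·(1+y)²] = 12,837.4533 / (315.8028 × 1.187010) = 34.24588.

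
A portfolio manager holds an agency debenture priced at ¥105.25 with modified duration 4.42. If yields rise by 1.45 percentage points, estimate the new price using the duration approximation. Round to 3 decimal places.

Duration approximation: ΔP/P ≈ -D_mod · Δy = -4.42 × (+0.0145) = -0.064090.
New price ≈ 105.25 × (1 - 0.064090) = 98.5045275.

¥98.505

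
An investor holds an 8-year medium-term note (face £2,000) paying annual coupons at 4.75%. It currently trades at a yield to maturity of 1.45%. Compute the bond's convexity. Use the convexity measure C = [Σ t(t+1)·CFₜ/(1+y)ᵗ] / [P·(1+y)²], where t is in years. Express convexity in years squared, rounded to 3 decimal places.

58.091

With y = 0.0145:
  t   CF        PV=CF/(1+0.0145)^t    t·PV        t(t+1)·PV
  1        95.00        93.6422        93.6422         187.2844
  2        95.00        92.3038       184.6076         553.8227
  3        95.00        90.9845       272.9535       1,091.8141
  4        95.00        89.6841       358.7364       1,793.6818
  5        95.00        88.4023       442.0113       2,652.0677
  6        95.00        87.1387       522.8325       3,659.8273
  7        95.00        85.8933       601.2530       4,810.0243
  8     2,095.00     1,867.1002    14,936.8013     134,431.2116
  Σ                  2,495.1490    17,412.8377     149,179.7338
P = 2,495.1490.
Convexity = Σ t(t+1)·PV / [P·(1+y)²] = 149,179.7338 / (2,495.1490 × 1.029210) = 58.09105.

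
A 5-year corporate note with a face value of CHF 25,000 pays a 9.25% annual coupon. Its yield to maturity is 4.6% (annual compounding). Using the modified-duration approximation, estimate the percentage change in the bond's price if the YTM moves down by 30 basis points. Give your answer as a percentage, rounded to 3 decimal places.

Periodic yield y = 0.046. Modified duration first:
  t   CF        PV=CF/(1+0.046)^t    t·PV
  1     2,312.50     2,210.8031     2,210.8031
  2     2,312.50     2,113.5785     4,227.1569
  3     2,312.50     2,020.6295     6,061.8885
  4     2,312.50     1,931.7682     7,727.0726
  5    27,312.50    21,812.3788   109,061.8941
  Σ                 30,089.1580   129,288.8152
P = 30,089.1580; D_Mac = 4.29686 yrs; D_mod = 4.29686/(1+0.046) = 4.10789 yrs.
ΔP/P ≈ -D_mod · Δy = -4.10789 × (-0.003) = +0.012324 = +1.2324%.

+1.232%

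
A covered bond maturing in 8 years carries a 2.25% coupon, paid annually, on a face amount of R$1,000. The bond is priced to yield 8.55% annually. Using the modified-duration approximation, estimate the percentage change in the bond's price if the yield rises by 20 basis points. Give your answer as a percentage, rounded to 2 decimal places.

Periodic yield y = 0.0855. Modified duration first:
  t   CF        PV=CF/(1+0.0855)^t    t·PV
  1        22.50        20.7278        20.7278
  2        22.50        19.0951        38.1903
  3        22.50        17.5911        52.7733
  4        22.50        16.2055        64.8221
  5        22.50        14.9291        74.6455
  6        22.50        13.7532        82.5192
  7        22.50        12.6699        88.6894
  8     1,022.50       530.4259     4,243.4069
  Σ                    645.3976     4,665.7744
P = 645.3976; D_Mac = 7.22930 yrs; D_mod = 7.22930/(1+0.0855) = 6.65988 yrs.
ΔP/P ≈ -D_mod · Δy = -6.65988 × (+0.002) = -0.013320 = -1.3320%.

-1.33%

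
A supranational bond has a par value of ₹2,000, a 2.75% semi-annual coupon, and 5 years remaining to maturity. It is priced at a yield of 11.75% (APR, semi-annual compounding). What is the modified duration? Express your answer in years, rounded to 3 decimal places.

4.364 years

Periodic yield y = 0.05875. First find Macaulay duration:
  t   CF        PV=CF/(1+0.05875)^t    t·PV
  1        27.50        25.9740        25.9740
  2        27.50        24.5327        49.0655
  3        27.50        23.1714        69.5142
  4        27.50        21.8856        87.5425
  5        27.50        20.6712       103.3560
  6        27.50        19.5242       117.1449
  7        27.50        18.4408       129.0853
  8        27.50        17.4175       139.3398
  9        27.50        16.4510       148.0589
  10    2,027.50     1,145.5832    11,455.8318
  Σ                  1,333.6515    12,324.9129
P = 1,333.6515; Macaulay duration = 12,324.9129 / 1,333.6515 = 9.24148 half-year periods = 4.62074 years.
Modified duration = D_Mac / (1 + y) = 4.62074 / 1.05875 = 4.36433 years.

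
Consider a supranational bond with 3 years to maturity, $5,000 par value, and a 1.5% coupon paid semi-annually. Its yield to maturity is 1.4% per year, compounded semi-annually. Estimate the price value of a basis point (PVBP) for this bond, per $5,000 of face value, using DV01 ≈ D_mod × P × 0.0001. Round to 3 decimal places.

$1.466

Periodic yield y = 0.007.
  t   CF        PV=CF/(1+0.007)^t    t·PV
  1        37.50        37.2393        37.2393
  2        37.50        36.9805        73.9609
  3        37.50        36.7234       110.1702
  4        37.50        36.4681       145.8725
  5        37.50        36.2146       181.0731
  6     5,037.50     4,831.0133    28,986.0800
  Σ                  5,014.6393    29,534.3960
P = 5,014.6393; D_Mac = 5.88964 half-year periods = 2.94482 yrs; D_mod = 2.92435 yrs.
DV01 ≈ 2.92435 × 5,014.6393 × 0.0001 = 1.466455.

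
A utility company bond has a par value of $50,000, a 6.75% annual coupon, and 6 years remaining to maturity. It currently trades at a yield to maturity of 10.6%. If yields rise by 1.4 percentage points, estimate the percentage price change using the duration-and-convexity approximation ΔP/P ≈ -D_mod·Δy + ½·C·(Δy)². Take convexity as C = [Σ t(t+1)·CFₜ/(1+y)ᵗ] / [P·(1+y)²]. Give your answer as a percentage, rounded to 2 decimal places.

-6.11%

With y = 0.106:
  t   CF        PV=CF/(1+0.106)^t    t·PV        t(t+1)·PV
  1     3,375.00     3,051.5371     3,051.5371       6,103.0741
  2     3,375.00     2,759.0751     5,518.1502      16,554.4507
  3     3,375.00     2,494.6430     7,483.9289      29,935.7155
  4     3,375.00     2,255.5542     9,022.2168      45,111.0842
  5     3,375.00     2,039.3799    10,196.8997      61,181.3981
  6    53,375.00    29,161.3165   174,967.8989   1,224,775.2922
  Σ                 41,761.5058   210,240.6316   1,383,661.0148
P = 41,761.5058; D_Mac = 5.03432 yrs; D_mod = 4.55182 yrs; C = 27.08590.
Duration effect: -4.55182 × (+0.014) = -0.063726
Convexity effect: 0.5 × 27.08590 × (0.014)² = +0.0026544
ΔP/P ≈ -0.063726 + 0.0026544 = -0.061071 = -6.1071%.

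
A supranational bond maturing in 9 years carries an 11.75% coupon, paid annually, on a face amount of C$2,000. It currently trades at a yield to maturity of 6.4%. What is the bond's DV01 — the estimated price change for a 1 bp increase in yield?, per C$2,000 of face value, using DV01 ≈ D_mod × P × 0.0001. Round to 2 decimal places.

Periodic yield y = 0.064.
  t   CF        PV=CF/(1+0.064)^t    t·PV
  1       235.00       220.8647       220.8647
  2       235.00       207.5796       415.1591
  3       235.00       195.0936       585.2807
  4       235.00       183.3586       733.4345
  5       235.00       172.3295       861.6477
  6       235.00       161.9639       971.7831
  7       235.00       152.2217     1,065.5517
  8       235.00       143.0655     1,144.5238
  9     2,235.00     1,278.8007    11,509.2066
  Σ                  2,715.2777    17,507.4519
P = 2,715.2777; D_Mac = 6.44776 yrs; D_mod = 6.05992 yrs.
DV01 ≈ 6.05992 × 2,715.2777 × 0.0001 = 1.645437.

C$1.65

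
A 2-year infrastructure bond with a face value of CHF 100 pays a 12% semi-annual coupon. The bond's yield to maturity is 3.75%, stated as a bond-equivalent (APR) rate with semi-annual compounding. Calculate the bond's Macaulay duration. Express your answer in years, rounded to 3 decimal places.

1.849 years

Periodic yield y = 0.01875. Discount each cash flow and weight by its period:
  t   CF        PV=CF/(1+0.01875)^t    t·PV
  1         6.00         5.8896         5.8896
  2         6.00         5.7812        11.5623
  3         6.00         5.6748        17.0243
  4       106.00        98.4091       393.6365
  Σ                    115.7546       428.1127
Price P = Σ PV = 115.7546.
Macaulay duration = Σ(t·PV) / P = 428.1127 / 115.7546 = 3.69845 half-year periods.
In years: 3.69845 / 2 = 1.84922 years.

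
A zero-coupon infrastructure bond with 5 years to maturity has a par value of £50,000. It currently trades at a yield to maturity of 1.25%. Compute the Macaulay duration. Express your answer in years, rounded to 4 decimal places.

5.0000 years

A zero-coupon bond has a single cash flow at maturity, so its Macaulay duration equals its maturity: 5 years.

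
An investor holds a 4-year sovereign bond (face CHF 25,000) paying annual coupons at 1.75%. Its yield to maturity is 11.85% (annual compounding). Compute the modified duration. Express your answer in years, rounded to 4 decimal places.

3.4633 years

Periodic yield y = 0.1185. First find Macaulay duration:
  t   CF        PV=CF/(1+0.1185)^t    t·PV
  1       437.50       391.1489       391.1489
  2       437.50       349.7084       699.4168
  3       437.50       312.6584       937.9752
  4    25,437.50    16,252.8854    65,011.5416
  Σ                 17,306.4011    67,040.0824
P = 17,306.4011; Macaulay duration = 67,040.0824 / 17,306.4011 = 3.87372 years.
Modified duration = D_Mac / (1 + y) = 3.87372 / 1.1185 = 3.46331 years.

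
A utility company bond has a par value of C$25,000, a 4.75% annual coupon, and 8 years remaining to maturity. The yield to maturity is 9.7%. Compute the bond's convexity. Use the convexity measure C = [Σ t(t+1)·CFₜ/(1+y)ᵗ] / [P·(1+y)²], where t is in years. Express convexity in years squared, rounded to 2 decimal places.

46.26

With y = 0.097:
  t   CF        PV=CF/(1+0.097)^t    t·PV        t(t+1)·PV
  1     1,187.50     1,082.4977     1,082.4977       2,164.9954
  2     1,187.50       986.7801     1,973.5601       5,920.6803
  3     1,187.50       899.5260     2,698.5781      10,794.3124
  4     1,187.50       819.9873     3,279.9491      16,399.7453
  5     1,187.50       747.4816     3,737.4078      22,424.4467
  6     1,187.50       681.3870     4,088.3221      28,618.2546
  7     1,187.50       621.1367     4,347.9572      34,783.6580
  8    26,187.50    12,486.5086    99,892.0686     899,028.6173
  Σ                 18,325.3050   121,100.3407   1,020,134.7100
P = 18,325.3050.
Convexity = Σ t(t+1)·PV / [P·(1+y)²] = 1,020,134.7100 / (18,325.3050 × 1.203409) = 46.25866.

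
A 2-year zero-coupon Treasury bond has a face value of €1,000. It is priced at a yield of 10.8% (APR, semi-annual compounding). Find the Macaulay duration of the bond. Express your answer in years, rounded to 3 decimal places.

2.000 years

A zero-coupon bond has a single cash flow at maturity, so its Macaulay duration equals its maturity: 2 years.
(Equivalently: 4 semi-annual periods ÷ 2 = 2 years.)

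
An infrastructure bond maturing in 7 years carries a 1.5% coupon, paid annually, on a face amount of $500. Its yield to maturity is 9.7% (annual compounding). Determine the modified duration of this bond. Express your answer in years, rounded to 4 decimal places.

6.0017 years

Periodic yield y = 0.097. First find Macaulay duration:
  t   CF        PV=CF/(1+0.097)^t    t·PV
  1         7.50         6.8368         6.8368
  2         7.50         6.2323        12.4646
  3         7.50         5.6812        17.0437
  4         7.50         5.1789        20.7155
  5         7.50         4.7209        23.6047
  6         7.50         4.3035        25.8210
  7       507.50       265.4542     1,858.1796
  Σ                    298.4079     1,964.6658
P = 298.4079; Macaulay duration = 1,964.6658 / 298.4079 = 6.58383 years.
Modified duration = D_Mac / (1 + y) = 6.58383 / 1.097 = 6.00167 years.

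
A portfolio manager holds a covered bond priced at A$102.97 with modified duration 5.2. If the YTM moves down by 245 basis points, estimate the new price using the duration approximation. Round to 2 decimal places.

Duration approximation: ΔP/P ≈ -D_mod · Δy = -5.2 × (-0.0245) = +0.127400.
New price ≈ 102.97 × (1 + 0.127400) = 116.088378.

A$116.09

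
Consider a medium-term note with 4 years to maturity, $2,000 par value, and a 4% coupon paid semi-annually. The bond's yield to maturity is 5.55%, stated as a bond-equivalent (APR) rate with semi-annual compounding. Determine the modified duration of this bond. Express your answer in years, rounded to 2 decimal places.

Periodic yield y = 0.02775. First find Macaulay duration:
  t   CF        PV=CF/(1+0.02775)^t    t·PV
  1        40.00        38.9200        38.9200
  2        40.00        37.8691        75.7382
  3        40.00        36.8466       110.5398
  4        40.00        35.8517       143.4069
  5        40.00        34.8837       174.4185
  6        40.00        33.9418       203.6509
  7        40.00        33.0254       231.1775
  8     2,040.00     1,638.8163    13,110.5307
  Σ                  1,890.1546    14,088.3825
P = 1,890.1546; Macaulay duration = 14,088.3825 / 1,890.1546 = 7.45356 half-year periods = 3.72678 years.
Modified duration = D_Mac / (1 + y) = 3.72678 / 1.02775 = 3.62615 years.

3.63 years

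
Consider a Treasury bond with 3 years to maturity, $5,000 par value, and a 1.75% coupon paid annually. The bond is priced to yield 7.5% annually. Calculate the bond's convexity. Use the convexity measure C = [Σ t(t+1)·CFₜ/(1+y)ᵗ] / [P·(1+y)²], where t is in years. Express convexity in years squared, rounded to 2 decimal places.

10.13

With y = 0.075:
  t   CF        PV=CF/(1+0.075)^t    t·PV        t(t+1)·PV
  1        87.50        81.3953        81.3953         162.7907
  2        87.50        75.7166       151.4332         454.2996
  3     5,087.50     4,095.2369    12,285.7107      49,142.8428
  Σ                  4,252.3488    12,518.5392      49,759.9331
P = 4,252.3488.
Convexity = Σ t(t+1)·PV / [P·(1+y)²] = 49,759.9331 / (4,252.3488 × 1.155625) = 10.12591.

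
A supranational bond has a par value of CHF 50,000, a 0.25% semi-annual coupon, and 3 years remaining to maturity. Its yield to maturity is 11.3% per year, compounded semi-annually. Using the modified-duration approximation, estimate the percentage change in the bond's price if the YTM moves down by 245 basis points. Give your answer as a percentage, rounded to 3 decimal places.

+6.931%

Periodic yield y = 0.0565. Modified duration first:
  t   CF        PV=CF/(1+0.0565)^t    t·PV
  1        62.50        59.1576        59.1576
  2        62.50        55.9939       111.9879
  3        62.50        52.9995       158.9984
  4        62.50        50.1651       200.6606
  5        62.50        47.4824       237.4119
  6    50,062.50    35,999.4218   215,996.5306
  Σ                 36,265.2203   216,764.7470
P = 36,265.2203; D_Mac = 5.97721 half-year periods = 2.98860 yrs; D_mod = 2.98860/(1+0.0565) = 2.82878 yrs.
ΔP/P ≈ -D_mod · Δy = -2.82878 × (-0.0245) = +0.069305 = +6.9305%.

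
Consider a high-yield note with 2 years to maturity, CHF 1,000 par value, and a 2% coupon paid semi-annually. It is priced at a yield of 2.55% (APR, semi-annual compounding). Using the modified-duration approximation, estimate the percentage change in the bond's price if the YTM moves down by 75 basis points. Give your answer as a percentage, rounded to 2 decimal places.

+1.46%

Periodic yield y = 0.01275. Modified duration first:
  t   CF        PV=CF/(1+0.01275)^t    t·PV
  1        10.00         9.8741         9.8741
  2        10.00         9.7498        19.4996
  3        10.00         9.6271        28.8812
  4     1,010.00       960.0909     3,840.3637
  Σ                    989.3419     3,898.6186
P = 989.3419; D_Mac = 3.94062 half-year periods = 1.97031 yrs; D_mod = 1.97031/(1+0.01275) = 1.94550 yrs.
ΔP/P ≈ -D_mod · Δy = -1.94550 × (-0.0075) = +0.014591 = +1.4591%.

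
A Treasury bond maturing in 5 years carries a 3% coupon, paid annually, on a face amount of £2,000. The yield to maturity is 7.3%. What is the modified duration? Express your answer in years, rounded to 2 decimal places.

4.36 years

Periodic yield y = 0.073. First find Macaulay duration:
  t   CF        PV=CF/(1+0.073)^t    t·PV
  1        60.00        55.9180        55.9180
  2        60.00        52.1137       104.2274
  3        60.00        48.5682       145.7046
  4        60.00        45.2639       181.0558
  5     2,060.00     1,448.3336     7,241.6681
  Σ                  1,650.1974     7,728.5738
P = 1,650.1974; Macaulay duration = 7,728.5738 / 1,650.1974 = 4.68342 years.
Modified duration = D_Mac / (1 + y) = 4.68342 / 1.073 = 4.36479 years.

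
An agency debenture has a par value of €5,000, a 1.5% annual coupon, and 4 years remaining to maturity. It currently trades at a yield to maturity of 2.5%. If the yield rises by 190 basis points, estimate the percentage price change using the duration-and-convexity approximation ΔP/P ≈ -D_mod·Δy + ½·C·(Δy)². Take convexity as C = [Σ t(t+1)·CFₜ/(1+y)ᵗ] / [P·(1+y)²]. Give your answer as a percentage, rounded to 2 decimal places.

-6.91%

With y = 0.025:
  t   CF        PV=CF/(1+0.025)^t    t·PV        t(t+1)·PV
  1        75.00        73.1707        73.1707         146.3415
  2        75.00        71.3861       142.7722         428.3165
  3        75.00        69.6450       208.9349         835.7395
  4     5,075.00     4,597.6995    18,390.7981      91,953.9904
  Σ                  4,811.9013    18,815.6758      93,364.3879
P = 4,811.9013; D_Mac = 3.91024 yrs; D_mod = 3.81487 yrs; C = 18.46787.
Duration effect: -3.81487 × (+0.019) = -0.072482
Convexity effect: 0.5 × 18.46787 × (0.019)² = +0.0033335
ΔP/P ≈ -0.072482 + 0.0033335 = -0.069149 = -6.9149%.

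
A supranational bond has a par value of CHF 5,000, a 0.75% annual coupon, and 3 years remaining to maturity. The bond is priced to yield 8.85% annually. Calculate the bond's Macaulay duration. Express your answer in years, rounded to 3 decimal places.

2.975 years

Periodic yield y = 0.0885. Discount each cash flow and weight by its year:
  t   CF        PV=CF/(1+0.0885)^t    t·PV
  1        37.50        34.4511        34.4511
  2        37.50        31.6501        63.3001
  3     5,037.50     3,905.9777    11,717.9331
  Σ                  3,972.0788    11,815.6843
Price P = Σ PV = 3,972.0788.
Macaulay duration = Σ(t·PV) / P = 11,815.6843 / 3,972.0788 = 2.97469 years.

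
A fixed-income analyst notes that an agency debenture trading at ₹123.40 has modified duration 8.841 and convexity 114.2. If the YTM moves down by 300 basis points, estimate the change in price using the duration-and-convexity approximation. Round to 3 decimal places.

Duration effect: -D_mod·Δy = -8.841 × (-0.03) = +0.265230
Convexity effect: ½·C·(Δy)² = 0.5 × 114.2 × (-0.03)² = +0.0513900
ΔP/P ≈ +0.265230 + 0.0513900 = +0.316620
ΔP ≈ 123.40 × (+0.316620) = +39.070908.

+₹39.071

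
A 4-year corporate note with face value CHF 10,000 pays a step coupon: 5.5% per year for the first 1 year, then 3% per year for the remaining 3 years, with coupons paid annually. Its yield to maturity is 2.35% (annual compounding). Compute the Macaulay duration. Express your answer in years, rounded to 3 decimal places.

Periodic yield y = 0.0235. Discount each cash flow and weight by its year:
  t   CF        PV=CF/(1+0.0235)^t    t·PV
  1       550.00       537.3718       537.3718
  2       300.00       286.3819       572.7638
  3       300.00       279.8064       839.4193
  4    10,300.00     9,386.1143    37,544.4570
  Σ                 10,489.6744    39,494.0119
Price P = Σ PV = 10,489.6744.
Macaulay duration = Σ(t·PV) / P = 39,494.0119 / 10,489.6744 = 3.76504 years.

3.765 years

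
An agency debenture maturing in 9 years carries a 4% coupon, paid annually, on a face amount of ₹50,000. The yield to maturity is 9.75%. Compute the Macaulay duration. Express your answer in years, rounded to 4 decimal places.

7.3873 years

Periodic yield y = 0.0975. Discount each cash flow and weight by its year:
  t   CF        PV=CF/(1+0.0975)^t    t·PV
  1     2,000.00     1,822.3235     1,822.3235
  2     2,000.00     1,660.4314     3,320.8628
  3     2,000.00     1,512.9215     4,538.7646
  4     2,000.00     1,378.5162     5,514.0649
  5     2,000.00     1,256.0512     6,280.2561
  6     2,000.00     1,144.4658     6,866.7948
  7     2,000.00     1,042.7934     7,299.5541
  8     2,000.00       950.1535     7,601.2279
  9    52,000.00    22,509.3308   202,583.9771
  Σ                 33,276.9874   245,827.8258
Price P = Σ PV = 33,276.9874.
Macaulay duration = Σ(t·PV) / P = 245,827.8258 / 33,276.9874 = 7.38732 years.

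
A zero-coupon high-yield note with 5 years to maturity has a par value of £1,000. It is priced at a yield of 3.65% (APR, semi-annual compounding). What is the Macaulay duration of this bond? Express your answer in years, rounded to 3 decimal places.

A zero-coupon bond has a single cash flow at maturity, so its Macaulay duration equals its maturity: 5 years.
(Equivalently: 10 semi-annual periods ÷ 2 = 5 years.)

5.000 years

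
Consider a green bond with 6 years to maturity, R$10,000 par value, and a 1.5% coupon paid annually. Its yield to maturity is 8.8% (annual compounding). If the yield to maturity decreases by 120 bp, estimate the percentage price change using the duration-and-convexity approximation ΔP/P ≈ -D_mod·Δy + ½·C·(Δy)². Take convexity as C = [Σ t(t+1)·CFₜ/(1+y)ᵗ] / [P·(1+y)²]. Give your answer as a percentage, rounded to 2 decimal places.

+6.55%

With y = 0.088:
  t   CF        PV=CF/(1+0.088)^t    t·PV        t(t+1)·PV
  1       150.00       137.8676       137.8676         275.7353
  2       150.00       126.7166       253.4332         760.2995
  3       150.00       116.4675       349.4024       1,397.6094
  4       150.00       107.0473       428.1892       2,140.9458
  5       150.00        98.3891       491.9453       2,951.6716
  6    10,150.00     6,119.1721    36,715.0328     257,005.2296
  Σ                  6,705.6602    38,375.8704     264,531.4912
P = 6,705.6602; D_Mac = 5.72291 yrs; D_mod = 5.26002 yrs; C = 33.32561.
Duration effect: -5.26002 × (-0.012) = +0.063120
Convexity effect: 0.5 × 33.32561 × (-0.012)² = +0.0023994
ΔP/P ≈ +0.063120 + 0.0023994 = +0.065520 = +6.5520%.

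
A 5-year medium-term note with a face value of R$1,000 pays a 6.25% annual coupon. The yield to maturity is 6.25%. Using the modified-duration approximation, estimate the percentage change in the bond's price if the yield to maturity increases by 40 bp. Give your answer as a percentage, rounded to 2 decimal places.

-1.67%

Periodic yield y = 0.0625. Modified duration first:
  t   CF        PV=CF/(1+0.0625)^t    t·PV
  1        62.50        58.8235        58.8235
  2        62.50        55.3633       110.7266
  3        62.50        52.1067       156.3200
  4        62.50        49.0416       196.1662
  5     1,062.50       784.6649     3,923.3247
  Σ                  1,000.0000     4,445.3610
P = 1,000.0000; D_Mac = 4.44536 yrs; D_mod = 4.44536/(1+0.0625) = 4.18387 yrs.
ΔP/P ≈ -D_mod · Δy = -4.18387 × (+0.004) = -0.016735 = -1.6735%.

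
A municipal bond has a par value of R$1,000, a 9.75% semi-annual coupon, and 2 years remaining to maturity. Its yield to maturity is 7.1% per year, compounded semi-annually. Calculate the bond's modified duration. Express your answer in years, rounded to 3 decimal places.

Periodic yield y = 0.0355. First find Macaulay duration:
  t   CF        PV=CF/(1+0.0355)^t    t·PV
  1        48.75        47.0787        47.0787
  2        48.75        45.4647        90.9294
  3        48.75        43.9060       131.7181
  4     1,048.75       912.1611     3,648.6445
  Σ                  1,048.6106     3,918.3708
P = 1,048.6106; Macaulay duration = 3,918.3708 / 1,048.6106 = 3.73673 half-year periods = 1.86836 years.
Modified duration = D_Mac / (1 + y) = 1.86836 / 1.0355 = 1.80431 years.

1.804 years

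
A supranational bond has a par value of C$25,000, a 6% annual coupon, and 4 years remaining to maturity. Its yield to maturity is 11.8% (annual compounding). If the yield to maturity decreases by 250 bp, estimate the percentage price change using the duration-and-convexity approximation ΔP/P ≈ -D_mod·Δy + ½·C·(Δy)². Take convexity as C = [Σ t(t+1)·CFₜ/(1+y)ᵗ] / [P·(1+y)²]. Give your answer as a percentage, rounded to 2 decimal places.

With y = 0.118:
  t   CF        PV=CF/(1+0.118)^t    t·PV        t(t+1)·PV
  1     1,500.00     1,341.6816     1,341.6816       2,683.3631
  2     1,500.00     1,200.0730     2,400.1459       7,200.4378
  3     1,500.00     1,073.4105     3,220.2316      12,880.9263
  4    26,500.00    16,962.0625    67,848.2501     339,241.2505
  Σ                 20,577.2276    74,810.3092     362,005.9777
P = 20,577.2276; D_Mac = 3.63559 yrs; D_mod = 3.25187 yrs; C = 14.07490.
Duration effect: -3.25187 × (-0.025) = +0.081297
Convexity effect: 0.5 × 14.07490 × (-0.025)² = +0.0043984
ΔP/P ≈ +0.081297 + 0.0043984 = +0.085695 = +8.5695%.

+8.57%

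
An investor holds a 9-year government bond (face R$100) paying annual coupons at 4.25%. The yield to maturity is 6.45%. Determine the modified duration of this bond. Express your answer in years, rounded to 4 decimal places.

Periodic yield y = 0.0645. First find Macaulay duration:
  t   CF        PV=CF/(1+0.0645)^t    t·PV
  1         4.25         3.9925         3.9925
  2         4.25         3.7506         7.5011
  3         4.25         3.5233        10.5700
  4         4.25         3.3098        13.2393
  5         4.25         3.1093        15.5464
  6         4.25         2.9209        17.5253
  7         4.25         2.7439        19.2073
  8         4.25         2.5776        20.6212
  9       104.25        59.3971       534.5737
  Σ                     85.3250       642.7769
P = 85.3250; Macaulay duration = 642.7769 / 85.3250 = 7.53328 years.
Modified duration = D_Mac / (1 + y) = 7.53328 / 1.0645 = 7.07682 years.

7.0768 years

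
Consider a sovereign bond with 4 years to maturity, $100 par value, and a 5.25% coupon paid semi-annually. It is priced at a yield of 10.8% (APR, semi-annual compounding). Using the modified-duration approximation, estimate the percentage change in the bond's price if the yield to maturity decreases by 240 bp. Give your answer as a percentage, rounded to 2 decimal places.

+8.24%

Periodic yield y = 0.054. Modified duration first:
  t   CF        PV=CF/(1+0.054)^t    t·PV
  1        2.625         2.4905         2.4905
  2        2.625         2.3629         4.7258
  3        2.625         2.2419         6.7256
  4        2.625         2.1270         8.5080
  5        2.625         2.0180        10.0901
  6        2.625         1.9146        11.4878
  7        2.625         1.8165        12.7158
  8      102.625        67.3796       539.0366
  Σ                     82.3511       595.7802
P = 82.3511; D_Mac = 7.23464 half-year periods = 3.61732 yrs; D_mod = 3.61732/(1+0.054) = 3.43199 yrs.
ΔP/P ≈ -D_mod · Δy = -3.43199 × (-0.024) = +0.082368 = +8.2368%.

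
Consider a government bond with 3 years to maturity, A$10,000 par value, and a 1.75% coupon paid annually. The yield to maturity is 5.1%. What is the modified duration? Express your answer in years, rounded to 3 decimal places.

Periodic yield y = 0.051. First find Macaulay duration:
  t   CF        PV=CF/(1+0.051)^t    t·PV
  1       175.00       166.5081       166.5081
  2       175.00       158.4282       316.8565
  3    10,175.00     8,764.4823    26,293.4470
  Σ                  9,089.4187    26,776.8116
P = 9,089.4187; Macaulay duration = 26,776.8116 / 9,089.4187 = 2.94593 years.
Modified duration = D_Mac / (1 + y) = 2.94593 / 1.051 = 2.80298 years.

2.803 years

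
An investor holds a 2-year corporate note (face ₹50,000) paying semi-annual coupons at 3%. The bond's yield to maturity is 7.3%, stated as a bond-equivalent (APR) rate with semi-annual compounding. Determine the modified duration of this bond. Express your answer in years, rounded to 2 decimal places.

1.89 years

Periodic yield y = 0.0365. First find Macaulay duration:
  t   CF        PV=CF/(1+0.0365)^t    t·PV
  1       750.00       723.5890       723.5890
  2       750.00       698.1081     1,396.2161
  3       750.00       673.5244     2,020.5732
  4    50,750.00    43,970.2385   175,880.9538
  Σ                 46,065.4599   180,021.3322
P = 46,065.4599; Macaulay duration = 180,021.3322 / 46,065.4599 = 3.90795 half-year periods = 1.95397 years.
Modified duration = D_Mac / (1 + y) = 1.95397 / 1.0365 = 1.88516 years.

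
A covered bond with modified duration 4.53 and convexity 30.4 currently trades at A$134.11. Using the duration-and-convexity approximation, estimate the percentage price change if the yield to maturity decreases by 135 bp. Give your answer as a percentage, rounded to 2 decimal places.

+6.39%

Duration effect: -D_mod·Δy = -4.53 × (-0.0135) = +0.061155
Convexity effect: ½·C·(Δy)² = 0.5 × 30.4 × (-0.0135)² = +0.0027702
ΔP/P ≈ +0.061155 + 0.0027702 = +0.0639252
= +6.39252%.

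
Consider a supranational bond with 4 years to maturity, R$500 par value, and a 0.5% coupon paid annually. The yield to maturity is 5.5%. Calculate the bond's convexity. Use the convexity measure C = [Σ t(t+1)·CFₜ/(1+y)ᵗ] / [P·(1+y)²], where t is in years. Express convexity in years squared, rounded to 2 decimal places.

With y = 0.055:
  t   CF        PV=CF/(1+0.055)^t    t·PV        t(t+1)·PV
  1         2.50         2.3697         2.3697           4.7393
  2         2.50         2.2461         4.4923          13.4768
  3         2.50         2.1290         6.3871          25.5484
  4       502.50       405.6264     1,622.5057       8,112.5283
  Σ                    412.3712     1,635.7547       8,156.2928
P = 412.3712.
Convexity = Σ t(t+1)·PV / [P·(1+y)²] = 8,156.2928 / (412.3712 × 1.113025) = 17.77049.

17.77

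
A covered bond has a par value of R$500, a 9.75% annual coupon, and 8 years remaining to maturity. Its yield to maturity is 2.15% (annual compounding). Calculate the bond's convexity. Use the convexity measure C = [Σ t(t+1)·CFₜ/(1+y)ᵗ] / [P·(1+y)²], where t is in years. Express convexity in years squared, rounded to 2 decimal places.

50.12

With y = 0.0215:
  t   CF        PV=CF/(1+0.0215)^t    t·PV        t(t+1)·PV
  1        48.75        47.7239        47.7239          95.4479
  2        48.75        46.7195        93.4389         280.3168
  3        48.75        45.7361       137.2084         548.8337
  4        48.75        44.7735       179.0940         895.4702
  5        48.75        43.8311       219.1557       1,314.9342
  6        48.75        42.9086       257.4516       1,802.1614
  7        48.75        42.0055       294.0384       2,352.3073
  8       548.75       462.8791     3,703.0327      33,327.2947
  Σ                    776.5774     4,931.1438      40,616.7661
P = 776.5774.
Convexity = Σ t(t+1)·PV / [P·(1+y)²] = 40,616.7661 / (776.5774 × 1.043462) = 50.12379.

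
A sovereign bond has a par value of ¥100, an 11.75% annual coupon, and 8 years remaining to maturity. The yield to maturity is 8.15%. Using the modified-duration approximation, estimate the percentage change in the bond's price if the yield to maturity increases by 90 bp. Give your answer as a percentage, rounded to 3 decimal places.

-4.846%

Periodic yield y = 0.0815. Modified duration first:
  t   CF        PV=CF/(1+0.0815)^t    t·PV
  1        11.75        10.8645        10.8645
  2        11.75        10.0458        20.0916
  3        11.75         9.2888        27.8663
  4        11.75         8.5888        34.3551
  5        11.75         7.9415        39.7077
  6        11.75         7.3431        44.0585
  7        11.75         6.7897        47.5281
  8       111.75        59.7084       477.6671
  Σ                    120.5707       702.1391
P = 120.5707; D_Mac = 5.82347 yrs; D_mod = 5.82347/(1+0.0815) = 5.38462 yrs.
ΔP/P ≈ -D_mod · Δy = -5.38462 × (+0.009) = -0.048462 = -4.8462%.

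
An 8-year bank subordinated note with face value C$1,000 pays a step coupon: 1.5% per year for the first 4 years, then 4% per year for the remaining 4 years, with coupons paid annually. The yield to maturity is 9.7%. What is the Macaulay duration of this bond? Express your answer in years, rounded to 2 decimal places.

7.33 years

Periodic yield y = 0.097. Discount each cash flow and weight by its year:
  t   CF        PV=CF/(1+0.097)^t    t·PV
  1        15.00        13.6737        13.6737
  2        15.00        12.4646        24.9292
  3        15.00        11.3624        34.0873
  4        15.00        10.3577        41.4309
  5        40.00        25.1783       125.8916
  6        40.00        22.9520       137.7119
  7        40.00        20.9225       146.4575
  8     1,040.00       495.8843     3,967.0740
  Σ                    612.7955     4,491.2561
Price P = Σ PV = 612.7955.
Macaulay duration = Σ(t·PV) / P = 4,491.2561 / 612.7955 = 7.32913 years.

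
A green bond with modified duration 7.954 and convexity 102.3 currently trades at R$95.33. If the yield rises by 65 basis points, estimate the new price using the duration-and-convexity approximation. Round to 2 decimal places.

Duration effect: -D_mod·Δy = -7.954 × (+0.0065) = -0.051701
Convexity effect: ½·C·(Δy)² = 0.5 × 102.3 × (0.0065)² = +0.0021610875
ΔP/P ≈ -0.051701 + 0.0021610875 = -0.0495399125
New price ≈ 95.33 × (1 - 0.0495399125) = 90.607360141375.

R$90.61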